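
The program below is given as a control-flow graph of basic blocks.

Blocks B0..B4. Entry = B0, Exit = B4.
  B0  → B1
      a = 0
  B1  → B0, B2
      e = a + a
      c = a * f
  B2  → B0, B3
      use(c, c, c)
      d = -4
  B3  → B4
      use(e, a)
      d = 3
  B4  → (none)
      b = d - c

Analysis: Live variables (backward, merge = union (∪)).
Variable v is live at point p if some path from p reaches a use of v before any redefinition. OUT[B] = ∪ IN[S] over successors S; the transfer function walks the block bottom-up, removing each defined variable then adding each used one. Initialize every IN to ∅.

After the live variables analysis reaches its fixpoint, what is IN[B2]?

Answer: {a, c, e, f}

Trace:
Fixpoint table:
  B0: | IN={f} | OUT={a, f}
  B1: | IN={a, f} | OUT={a, c, e, f}
  B2: | IN={a, c, e, f} | OUT={a, c, e, f}
  B3: | IN={a, c, e} | OUT={c, d}
  B4: | IN={c, d} | OUT={}

Merge at B2: OUT[B2] = IN[B0] ⊔ IN[B3] = {a, c, e, f}
Applying B2's transfer function to that OUT value gives IN[B2] (row B2 above).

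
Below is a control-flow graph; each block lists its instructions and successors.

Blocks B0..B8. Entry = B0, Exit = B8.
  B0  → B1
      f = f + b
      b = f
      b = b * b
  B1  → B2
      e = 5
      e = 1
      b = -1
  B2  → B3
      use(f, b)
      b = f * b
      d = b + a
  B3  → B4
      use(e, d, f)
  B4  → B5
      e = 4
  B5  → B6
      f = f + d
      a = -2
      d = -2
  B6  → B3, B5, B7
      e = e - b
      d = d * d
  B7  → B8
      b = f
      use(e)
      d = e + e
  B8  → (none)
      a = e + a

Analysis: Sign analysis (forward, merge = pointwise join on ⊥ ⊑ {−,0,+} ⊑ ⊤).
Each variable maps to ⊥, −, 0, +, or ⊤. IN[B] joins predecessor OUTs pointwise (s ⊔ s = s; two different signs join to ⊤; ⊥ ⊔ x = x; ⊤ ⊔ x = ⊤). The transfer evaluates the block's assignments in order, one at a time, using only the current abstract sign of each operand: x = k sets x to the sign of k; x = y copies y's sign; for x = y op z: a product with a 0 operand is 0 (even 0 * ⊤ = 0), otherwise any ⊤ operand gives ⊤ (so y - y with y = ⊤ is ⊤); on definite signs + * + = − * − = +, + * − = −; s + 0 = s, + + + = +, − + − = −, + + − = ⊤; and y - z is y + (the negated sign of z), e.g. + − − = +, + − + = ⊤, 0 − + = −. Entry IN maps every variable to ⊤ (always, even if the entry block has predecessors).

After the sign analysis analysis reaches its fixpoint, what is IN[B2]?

Per-block solution:
  B0:  IN=(all ⊤)  OUT=(all ⊤)
  B1:  IN=(all ⊤)  OUT={b:-, e:+; rest ⊤}
  B2:  IN={b:-, e:+; rest ⊤}  OUT={e:+; rest ⊤}
  B3:  IN=(all ⊤)  OUT=(all ⊤)
  B4:  IN=(all ⊤)  OUT={e:+; rest ⊤}
  B5:  IN=(all ⊤)  OUT={a:-, d:-; rest ⊤}
  B6:  IN={a:-, d:-; rest ⊤}  OUT={a:-, d:+; rest ⊤}
  B7:  IN={a:-, d:+; rest ⊤}  OUT={a:-; rest ⊤}
  B8:  IN={a:-; rest ⊤}  OUT=(all ⊤)

Merge at B2: IN[B2] = OUT[B1] = {a: ⊤, b: -, c: ⊤, d: ⊤, e: +, f: ⊤}

Answer: {a: ⊤, b: -, c: ⊤, d: ⊤, e: +, f: ⊤}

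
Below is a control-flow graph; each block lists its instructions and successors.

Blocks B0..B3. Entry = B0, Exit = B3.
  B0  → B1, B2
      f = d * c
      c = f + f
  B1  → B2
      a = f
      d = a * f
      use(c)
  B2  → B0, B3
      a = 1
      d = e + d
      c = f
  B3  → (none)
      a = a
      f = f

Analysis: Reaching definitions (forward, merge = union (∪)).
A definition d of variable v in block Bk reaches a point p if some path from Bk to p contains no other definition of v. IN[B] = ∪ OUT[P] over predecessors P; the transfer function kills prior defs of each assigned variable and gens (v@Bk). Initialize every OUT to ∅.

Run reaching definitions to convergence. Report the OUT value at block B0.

Answer: {a@B2, c@B0, d@B2, f@B0}

Trace:
Fixpoint table:
  B0:  IN={a@B2, c@B2, d@B2, f@B0}  OUT={a@B2, c@B0, d@B2, f@B0}
  B1:  IN={a@B2, c@B0, d@B2, f@B0}  OUT={a@B1, c@B0, d@B1, f@B0}
  B2:  IN={a@B1, a@B2, c@B0, d@B1, d@B2, f@B0}  OUT={a@B2, c@B2, d@B2, f@B0}
  B3:  IN={a@B2, c@B2, d@B2, f@B0}  OUT={a@B3, c@B2, d@B2, f@B3}

Merge at B0 (entry node, so the boundary value {} is joined with the incoming edge(s)): IN[B0] = {} ⊔ OUT[B2] = {a@B2, c@B2, d@B2, f@B0}
Applying B0's transfer function to that IN value gives OUT[B0] (row B0 above).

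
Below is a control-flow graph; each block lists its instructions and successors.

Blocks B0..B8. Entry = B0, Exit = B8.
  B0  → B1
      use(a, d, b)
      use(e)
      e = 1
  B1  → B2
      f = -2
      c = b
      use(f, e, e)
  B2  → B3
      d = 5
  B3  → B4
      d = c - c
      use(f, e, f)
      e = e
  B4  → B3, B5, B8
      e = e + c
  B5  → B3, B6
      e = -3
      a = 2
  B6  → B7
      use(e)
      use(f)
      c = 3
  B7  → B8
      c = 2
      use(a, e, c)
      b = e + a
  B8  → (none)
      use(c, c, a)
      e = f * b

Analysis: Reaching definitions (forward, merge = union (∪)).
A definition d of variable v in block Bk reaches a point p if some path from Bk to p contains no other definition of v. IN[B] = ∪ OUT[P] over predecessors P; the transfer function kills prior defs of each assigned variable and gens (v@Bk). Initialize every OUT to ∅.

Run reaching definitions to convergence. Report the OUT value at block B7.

Answer: {a@B5, b@B7, c@B7, d@B3, e@B5, f@B1}

Working:
Per-block solution:
  B0: | IN={} | OUT={e@B0}
  B1: | IN={e@B0} | OUT={c@B1, e@B0, f@B1}
  B2: | IN={c@B1, e@B0, f@B1} | OUT={c@B1, d@B2, e@B0, f@B1}
  B3: | IN={a@B5, c@B1, d@B2, d@B3, e@B0, e@B4, e@B5, f@B1} | OUT={a@B5, c@B1, d@B3, e@B3, f@B1}
  B4: | IN={a@B5, c@B1, d@B3, e@B3, f@B1} | OUT={a@B5, c@B1, d@B3, e@B4, f@B1}
  B5: | IN={a@B5, c@B1, d@B3, e@B4, f@B1} | OUT={a@B5, c@B1, d@B3, e@B5, f@B1}
  B6: | IN={a@B5, c@B1, d@B3, e@B5, f@B1} | OUT={a@B5, c@B6, d@B3, e@B5, f@B1}
  B7: | IN={a@B5, c@B6, d@B3, e@B5, f@B1} | OUT={a@B5, b@B7, c@B7, d@B3, e@B5, f@B1}
  B8: | IN={a@B5, b@B7, c@B1, c@B7, d@B3, e@B4, e@B5, f@B1} | OUT={a@B5, b@B7, c@B1, c@B7, d@B3, e@B8, f@B1}

Merge at B7: IN[B7] = OUT[B6] = {a@B5, c@B6, d@B3, e@B5, f@B1}
Applying B7's transfer function to that IN value gives OUT[B7] (row B7 above).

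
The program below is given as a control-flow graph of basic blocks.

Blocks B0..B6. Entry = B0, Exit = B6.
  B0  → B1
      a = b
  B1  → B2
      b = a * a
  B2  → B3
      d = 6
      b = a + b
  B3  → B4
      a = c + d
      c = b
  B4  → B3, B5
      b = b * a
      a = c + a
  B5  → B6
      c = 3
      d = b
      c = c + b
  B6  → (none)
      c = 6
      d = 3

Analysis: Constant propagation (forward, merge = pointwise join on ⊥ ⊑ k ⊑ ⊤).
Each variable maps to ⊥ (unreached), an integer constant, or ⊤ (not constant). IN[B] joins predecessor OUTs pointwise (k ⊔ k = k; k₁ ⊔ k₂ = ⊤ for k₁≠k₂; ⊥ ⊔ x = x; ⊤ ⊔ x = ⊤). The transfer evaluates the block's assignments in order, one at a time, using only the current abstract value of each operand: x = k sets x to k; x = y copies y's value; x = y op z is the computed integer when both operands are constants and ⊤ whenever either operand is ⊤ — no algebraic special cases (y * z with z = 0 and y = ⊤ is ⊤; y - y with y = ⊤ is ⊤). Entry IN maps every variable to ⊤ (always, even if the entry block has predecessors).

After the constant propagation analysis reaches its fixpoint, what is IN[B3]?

Answer: {a: ⊤, b: ⊤, c: ⊤, d: 6, e: ⊤, f: ⊤}

Derivation:
Fixpoint table:
  B0:   IN=(all ⊤)   OUT=(all ⊤)
  B1:   IN=(all ⊤)   OUT=(all ⊤)
  B2:   IN=(all ⊤)   OUT={d:6; rest ⊤}
  B3:   IN={d:6; rest ⊤}   OUT={d:6; rest ⊤}
  B4:   IN={d:6; rest ⊤}   OUT={d:6; rest ⊤}
  B5:   IN={d:6; rest ⊤}   OUT=(all ⊤)
  B6:   IN=(all ⊤)   OUT={c:6, d:3; rest ⊤}

Merge at B3: IN[B3] = OUT[B2] ⊔ OUT[B4] = {a: ⊤, b: ⊤, c: ⊤, d: 6, e: ⊤, f: ⊤}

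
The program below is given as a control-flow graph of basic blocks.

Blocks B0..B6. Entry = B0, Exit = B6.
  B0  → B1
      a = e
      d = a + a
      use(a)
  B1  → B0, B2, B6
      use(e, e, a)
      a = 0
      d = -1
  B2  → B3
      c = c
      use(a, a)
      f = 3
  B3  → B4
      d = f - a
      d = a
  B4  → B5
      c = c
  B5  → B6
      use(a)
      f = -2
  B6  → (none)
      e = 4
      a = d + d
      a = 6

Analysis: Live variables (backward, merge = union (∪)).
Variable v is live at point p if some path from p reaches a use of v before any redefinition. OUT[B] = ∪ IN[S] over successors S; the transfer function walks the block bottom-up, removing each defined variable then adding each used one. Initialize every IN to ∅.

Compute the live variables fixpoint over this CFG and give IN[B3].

Fixpoint table:
  B0:  IN={c, e}  OUT={a, c, e}
  B1:  IN={a, c, e}  OUT={a, c, d, e}
  B2:  IN={a, c}  OUT={a, c, f}
  B3:  IN={a, c, f}  OUT={a, c, d}
  B4:  IN={a, c, d}  OUT={a, d}
  B5:  IN={a, d}  OUT={d}
  B6:  IN={d}  OUT={}

Merge at B3: OUT[B3] = IN[B4] = {a, c, d}
Applying B3's transfer function to that OUT value gives IN[B3] (row B3 above).

Answer: {a, c, f}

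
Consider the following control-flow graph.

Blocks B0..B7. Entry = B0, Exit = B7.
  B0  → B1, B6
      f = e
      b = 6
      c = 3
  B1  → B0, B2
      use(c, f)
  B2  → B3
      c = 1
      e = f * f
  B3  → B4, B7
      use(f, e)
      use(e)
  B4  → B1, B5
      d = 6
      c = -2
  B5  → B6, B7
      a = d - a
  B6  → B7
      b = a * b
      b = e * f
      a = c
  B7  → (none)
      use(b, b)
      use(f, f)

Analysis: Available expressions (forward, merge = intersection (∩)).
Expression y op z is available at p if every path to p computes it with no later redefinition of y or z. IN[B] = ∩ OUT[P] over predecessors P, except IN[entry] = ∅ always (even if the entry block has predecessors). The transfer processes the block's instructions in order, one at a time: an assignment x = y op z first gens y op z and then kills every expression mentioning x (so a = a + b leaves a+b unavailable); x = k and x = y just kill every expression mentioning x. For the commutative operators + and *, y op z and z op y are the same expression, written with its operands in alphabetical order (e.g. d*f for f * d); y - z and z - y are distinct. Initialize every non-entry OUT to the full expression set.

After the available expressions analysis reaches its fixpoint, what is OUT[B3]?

Fixpoint table:
  B0:  IN={}  OUT={}
  B1:  IN={}  OUT={}
  B2:  IN={}  OUT={f*f}
  B3:  IN={f*f}  OUT={f*f}
  B4:  IN={f*f}  OUT={f*f}
  B5:  IN={f*f}  OUT={f*f}
  B6:  IN={}  OUT={e*f}
  B7:  IN={}  OUT={}

Merge at B3: IN[B3] = OUT[B2] = {f*f}
Applying B3's transfer function to that IN value gives OUT[B3] (row B3 above).

Answer: {f*f}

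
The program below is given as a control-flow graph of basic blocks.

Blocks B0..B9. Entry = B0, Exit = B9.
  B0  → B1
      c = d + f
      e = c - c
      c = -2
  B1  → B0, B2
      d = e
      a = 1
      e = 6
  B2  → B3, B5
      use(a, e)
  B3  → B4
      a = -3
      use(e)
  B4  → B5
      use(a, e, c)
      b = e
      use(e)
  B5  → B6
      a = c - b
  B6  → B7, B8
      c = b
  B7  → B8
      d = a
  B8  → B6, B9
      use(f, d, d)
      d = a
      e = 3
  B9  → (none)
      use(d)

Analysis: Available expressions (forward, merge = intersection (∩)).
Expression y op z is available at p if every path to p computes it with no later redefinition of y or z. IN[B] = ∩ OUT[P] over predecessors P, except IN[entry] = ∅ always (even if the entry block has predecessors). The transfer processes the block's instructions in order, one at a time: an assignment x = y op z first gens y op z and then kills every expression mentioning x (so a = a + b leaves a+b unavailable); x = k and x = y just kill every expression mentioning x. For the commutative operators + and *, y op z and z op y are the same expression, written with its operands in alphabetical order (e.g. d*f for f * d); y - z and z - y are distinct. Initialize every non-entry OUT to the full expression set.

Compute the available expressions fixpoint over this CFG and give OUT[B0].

Answer: {d+f}

Derivation:
Per-block solution:
  B0:   IN={}   OUT={d+f}
  B1:   IN={d+f}   OUT={}
  B2:   IN={}   OUT={}
  B3:   IN={}   OUT={}
  B4:   IN={}   OUT={}
  B5:   IN={}   OUT={c-b}
  B6:   IN={}   OUT={}
  B7:   IN={}   OUT={}
  B8:   IN={}   OUT={}
  B9:   IN={}   OUT={}

Merge at B0 (entry node, so the boundary value {} is joined with the incoming edge(s)): IN[B0] = {} ∩ OUT[B1] = {}
Applying B0's transfer function to that IN value gives OUT[B0] (row B0 above).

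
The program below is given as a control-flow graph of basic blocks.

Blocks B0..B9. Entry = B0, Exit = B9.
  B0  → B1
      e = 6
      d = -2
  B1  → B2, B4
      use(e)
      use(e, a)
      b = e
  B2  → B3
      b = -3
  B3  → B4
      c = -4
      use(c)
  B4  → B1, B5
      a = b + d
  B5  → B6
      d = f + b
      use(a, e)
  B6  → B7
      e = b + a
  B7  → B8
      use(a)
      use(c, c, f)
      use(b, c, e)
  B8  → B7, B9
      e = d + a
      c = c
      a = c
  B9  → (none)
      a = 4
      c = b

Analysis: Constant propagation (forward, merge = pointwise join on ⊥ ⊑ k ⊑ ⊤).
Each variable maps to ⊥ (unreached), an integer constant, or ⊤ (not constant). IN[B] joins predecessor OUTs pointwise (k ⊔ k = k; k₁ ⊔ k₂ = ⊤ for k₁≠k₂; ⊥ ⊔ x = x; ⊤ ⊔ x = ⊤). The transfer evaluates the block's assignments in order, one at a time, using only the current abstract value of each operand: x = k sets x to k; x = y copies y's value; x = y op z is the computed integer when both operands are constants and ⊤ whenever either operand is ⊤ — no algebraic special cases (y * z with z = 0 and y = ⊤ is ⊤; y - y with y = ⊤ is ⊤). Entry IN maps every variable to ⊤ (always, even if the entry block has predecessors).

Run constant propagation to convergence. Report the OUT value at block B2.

Per-block solution:
  B0:   IN=(all ⊤)   OUT={d:-2, e:6; rest ⊤}
  B1:   IN={d:-2, e:6; rest ⊤}   OUT={b:6, d:-2, e:6; rest ⊤}
  B2:   IN={b:6, d:-2, e:6; rest ⊤}   OUT={b:-3, d:-2, e:6; rest ⊤}
  B3:   IN={b:-3, d:-2, e:6; rest ⊤}   OUT={b:-3, c:-4, d:-2, e:6; rest ⊤}
  B4:   IN={d:-2, e:6; rest ⊤}   OUT={d:-2, e:6; rest ⊤}
  B5:   IN={d:-2, e:6; rest ⊤}   OUT={e:6; rest ⊤}
  B6:   IN={e:6; rest ⊤}   OUT=(all ⊤)
  B7:   IN=(all ⊤)   OUT=(all ⊤)
  B8:   IN=(all ⊤)   OUT=(all ⊤)
  B9:   IN=(all ⊤)   OUT={a:4; rest ⊤}

Merge at B2: IN[B2] = OUT[B1] = {a: ⊤, b: 6, c: ⊤, d: -2, e: 6, f: ⊤}
Applying B2's transfer function to that IN value gives OUT[B2] (row B2 above).

Answer: {a: ⊤, b: -3, c: ⊤, d: -2, e: 6, f: ⊤}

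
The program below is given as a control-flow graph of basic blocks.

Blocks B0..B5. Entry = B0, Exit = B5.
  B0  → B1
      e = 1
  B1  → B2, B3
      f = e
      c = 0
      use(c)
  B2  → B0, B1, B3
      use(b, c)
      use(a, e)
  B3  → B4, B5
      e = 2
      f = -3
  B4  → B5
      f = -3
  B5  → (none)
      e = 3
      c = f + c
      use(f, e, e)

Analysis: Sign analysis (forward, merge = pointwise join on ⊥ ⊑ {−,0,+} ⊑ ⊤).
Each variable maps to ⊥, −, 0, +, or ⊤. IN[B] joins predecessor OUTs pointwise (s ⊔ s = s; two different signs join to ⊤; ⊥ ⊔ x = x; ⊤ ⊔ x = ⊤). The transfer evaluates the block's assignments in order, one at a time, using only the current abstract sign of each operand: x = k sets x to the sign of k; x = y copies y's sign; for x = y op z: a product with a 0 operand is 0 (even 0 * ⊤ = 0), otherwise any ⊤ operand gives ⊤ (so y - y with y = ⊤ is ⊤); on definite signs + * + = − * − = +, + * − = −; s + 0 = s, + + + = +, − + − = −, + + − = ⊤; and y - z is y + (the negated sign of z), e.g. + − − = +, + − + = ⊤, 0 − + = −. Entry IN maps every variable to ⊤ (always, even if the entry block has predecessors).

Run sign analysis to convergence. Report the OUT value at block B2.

Answer: {a: ⊤, b: ⊤, c: 0, d: ⊤, e: +, f: +}

Working:
Converged values:
  B0: | IN=(all ⊤) | OUT={e:+; rest ⊤}
  B1: | IN={e:+; rest ⊤} | OUT={c:0, e:+, f:+; rest ⊤}
  B2: | IN={c:0, e:+, f:+; rest ⊤} | OUT={c:0, e:+, f:+; rest ⊤}
  B3: | IN={c:0, e:+, f:+; rest ⊤} | OUT={c:0, e:+, f:-; rest ⊤}
  B4: | IN={c:0, e:+, f:-; rest ⊤} | OUT={c:0, e:+, f:-; rest ⊤}
  B5: | IN={c:0, e:+, f:-; rest ⊤} | OUT={c:-, e:+, f:-; rest ⊤}

Merge at B2: IN[B2] = OUT[B1] = {a: ⊤, b: ⊤, c: 0, d: ⊤, e: +, f: +}
Applying B2's transfer function to that IN value gives OUT[B2] (row B2 above).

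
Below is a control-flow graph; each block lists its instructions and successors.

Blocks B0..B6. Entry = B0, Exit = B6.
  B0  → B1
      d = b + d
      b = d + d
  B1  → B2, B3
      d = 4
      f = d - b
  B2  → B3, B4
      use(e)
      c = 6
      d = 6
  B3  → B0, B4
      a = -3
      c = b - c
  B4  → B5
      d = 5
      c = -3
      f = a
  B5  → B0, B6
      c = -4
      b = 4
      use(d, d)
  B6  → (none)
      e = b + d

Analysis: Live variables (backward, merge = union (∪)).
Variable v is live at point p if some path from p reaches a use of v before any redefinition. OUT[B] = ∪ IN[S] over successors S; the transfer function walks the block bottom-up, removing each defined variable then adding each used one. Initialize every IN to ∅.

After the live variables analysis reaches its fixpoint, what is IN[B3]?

Per-block solution:
  B0:   IN={a, b, c, d, e}   OUT={a, b, c, e}
  B1:   IN={a, b, c, e}   OUT={a, b, c, d, e}
  B2:   IN={a, b, e}   OUT={a, b, c, d, e}
  B3:   IN={b, c, d, e}   OUT={a, b, c, d, e}
  B4:   IN={a, e}   OUT={a, d, e}
  B5:   IN={a, d, e}   OUT={a, b, c, d, e}
  B6:   IN={b, d}   OUT={}

Merge at B3: OUT[B3] = IN[B0] ⊔ IN[B4] = {a, b, c, d, e}
Applying B3's transfer function to that OUT value gives IN[B3] (row B3 above).

Answer: {b, c, d, e}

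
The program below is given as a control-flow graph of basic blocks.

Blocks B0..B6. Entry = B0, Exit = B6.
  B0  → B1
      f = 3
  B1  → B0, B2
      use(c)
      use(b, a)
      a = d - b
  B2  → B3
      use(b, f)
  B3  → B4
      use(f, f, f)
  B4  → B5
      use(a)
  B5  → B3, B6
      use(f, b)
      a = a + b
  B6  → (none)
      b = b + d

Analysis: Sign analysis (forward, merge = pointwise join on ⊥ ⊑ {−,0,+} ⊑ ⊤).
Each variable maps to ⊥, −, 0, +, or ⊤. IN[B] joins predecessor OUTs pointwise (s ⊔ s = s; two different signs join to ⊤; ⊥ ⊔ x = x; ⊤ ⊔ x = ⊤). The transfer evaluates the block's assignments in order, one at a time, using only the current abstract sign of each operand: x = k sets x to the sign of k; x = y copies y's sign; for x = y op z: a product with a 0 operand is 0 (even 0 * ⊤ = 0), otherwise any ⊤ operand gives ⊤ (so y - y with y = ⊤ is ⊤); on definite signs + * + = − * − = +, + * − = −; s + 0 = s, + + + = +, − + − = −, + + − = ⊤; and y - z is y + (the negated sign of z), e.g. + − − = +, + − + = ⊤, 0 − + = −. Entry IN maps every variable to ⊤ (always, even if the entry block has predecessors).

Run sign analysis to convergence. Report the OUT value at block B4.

Fixpoint table:
  B0:  IN=(all ⊤)  OUT={f:+; rest ⊤}
  B1:  IN={f:+; rest ⊤}  OUT={f:+; rest ⊤}
  B2:  IN={f:+; rest ⊤}  OUT={f:+; rest ⊤}
  B3:  IN={f:+; rest ⊤}  OUT={f:+; rest ⊤}
  B4:  IN={f:+; rest ⊤}  OUT={f:+; rest ⊤}
  B5:  IN={f:+; rest ⊤}  OUT={f:+; rest ⊤}
  B6:  IN={f:+; rest ⊤}  OUT={f:+; rest ⊤}

Merge at B4: IN[B4] = OUT[B3] = {a: ⊤, b: ⊤, c: ⊤, d: ⊤, e: ⊤, f: +}
Applying B4's transfer function to that IN value gives OUT[B4] (row B4 above).

Answer: {a: ⊤, b: ⊤, c: ⊤, d: ⊤, e: ⊤, f: +}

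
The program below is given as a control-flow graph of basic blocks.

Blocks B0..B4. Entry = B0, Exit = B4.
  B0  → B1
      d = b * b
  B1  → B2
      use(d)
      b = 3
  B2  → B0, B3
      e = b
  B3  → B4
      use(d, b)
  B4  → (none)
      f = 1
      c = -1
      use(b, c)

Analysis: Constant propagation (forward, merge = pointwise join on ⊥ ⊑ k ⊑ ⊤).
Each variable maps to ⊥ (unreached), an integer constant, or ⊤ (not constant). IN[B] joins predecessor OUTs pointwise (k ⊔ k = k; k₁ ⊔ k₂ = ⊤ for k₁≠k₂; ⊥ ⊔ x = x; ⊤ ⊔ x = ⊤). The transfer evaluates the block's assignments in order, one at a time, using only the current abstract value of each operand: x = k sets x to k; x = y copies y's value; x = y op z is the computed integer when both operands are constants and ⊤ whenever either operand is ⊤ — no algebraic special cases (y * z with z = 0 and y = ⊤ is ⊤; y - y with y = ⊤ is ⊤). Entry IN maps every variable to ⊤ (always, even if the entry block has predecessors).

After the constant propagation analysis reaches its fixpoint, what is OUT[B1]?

Fixpoint table:
  B0:  IN=(all ⊤)  OUT=(all ⊤)
  B1:  IN=(all ⊤)  OUT={b:3; rest ⊤}
  B2:  IN={b:3; rest ⊤}  OUT={b:3, e:3; rest ⊤}
  B3:  IN={b:3, e:3; rest ⊤}  OUT={b:3, e:3; rest ⊤}
  B4:  IN={b:3, e:3; rest ⊤}  OUT={b:3, c:-1, e:3, f:1; rest ⊤}

Merge at B1: IN[B1] = OUT[B0] = {a: ⊤, b: ⊤, c: ⊤, d: ⊤, e: ⊤, f: ⊤}
Applying B1's transfer function to that IN value gives OUT[B1] (row B1 above).

Answer: {a: ⊤, b: 3, c: ⊤, d: ⊤, e: ⊤, f: ⊤}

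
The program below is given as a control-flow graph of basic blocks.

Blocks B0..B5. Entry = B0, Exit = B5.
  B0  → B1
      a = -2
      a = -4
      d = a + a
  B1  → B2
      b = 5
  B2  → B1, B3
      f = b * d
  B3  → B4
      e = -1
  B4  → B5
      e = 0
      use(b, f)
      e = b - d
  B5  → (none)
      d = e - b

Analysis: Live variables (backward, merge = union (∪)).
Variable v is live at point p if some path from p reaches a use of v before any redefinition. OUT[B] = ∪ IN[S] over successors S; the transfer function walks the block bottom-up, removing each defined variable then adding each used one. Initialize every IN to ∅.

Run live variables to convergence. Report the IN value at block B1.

Fixpoint table:
  B0: | IN={} | OUT={d}
  B1: | IN={d} | OUT={b, d}
  B2: | IN={b, d} | OUT={b, d, f}
  B3: | IN={b, d, f} | OUT={b, d, f}
  B4: | IN={b, d, f} | OUT={b, e}
  B5: | IN={b, e} | OUT={}

Merge at B1: OUT[B1] = IN[B2] = {b, d}
Applying B1's transfer function to that OUT value gives IN[B1] (row B1 above).

Answer: {d}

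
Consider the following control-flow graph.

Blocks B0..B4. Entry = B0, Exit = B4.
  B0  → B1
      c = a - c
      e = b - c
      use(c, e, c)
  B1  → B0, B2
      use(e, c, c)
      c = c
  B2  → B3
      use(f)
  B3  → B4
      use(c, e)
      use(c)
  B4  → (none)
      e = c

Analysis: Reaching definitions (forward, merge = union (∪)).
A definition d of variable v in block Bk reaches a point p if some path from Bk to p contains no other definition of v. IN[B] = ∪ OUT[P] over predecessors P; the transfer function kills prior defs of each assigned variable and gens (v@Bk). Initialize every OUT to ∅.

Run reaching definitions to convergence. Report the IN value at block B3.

Answer: {c@B1, e@B0}

Trace:
Converged values:
  B0:  IN={c@B1, e@B0}  OUT={c@B0, e@B0}
  B1:  IN={c@B0, e@B0}  OUT={c@B1, e@B0}
  B2:  IN={c@B1, e@B0}  OUT={c@B1, e@B0}
  B3:  IN={c@B1, e@B0}  OUT={c@B1, e@B0}
  B4:  IN={c@B1, e@B0}  OUT={c@B1, e@B4}

Merge at B3: IN[B3] = OUT[B2] = {c@B1, e@B0}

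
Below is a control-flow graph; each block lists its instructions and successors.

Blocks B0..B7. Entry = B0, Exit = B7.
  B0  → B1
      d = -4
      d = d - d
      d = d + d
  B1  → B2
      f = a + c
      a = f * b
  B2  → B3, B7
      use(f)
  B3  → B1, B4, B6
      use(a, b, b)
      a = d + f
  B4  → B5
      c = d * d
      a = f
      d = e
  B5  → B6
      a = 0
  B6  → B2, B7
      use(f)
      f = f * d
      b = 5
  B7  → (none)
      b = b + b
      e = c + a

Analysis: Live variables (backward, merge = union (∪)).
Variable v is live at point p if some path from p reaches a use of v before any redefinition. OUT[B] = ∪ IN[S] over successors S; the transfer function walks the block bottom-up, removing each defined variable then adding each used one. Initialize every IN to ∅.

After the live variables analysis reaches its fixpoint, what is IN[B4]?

Answer: {d, e, f}

Working:
Converged values:
  B0:  IN={a, b, c, e}  OUT={a, b, c, d, e}
  B1:  IN={a, b, c, d, e}  OUT={a, b, c, d, e, f}
  B2:  IN={a, b, c, d, e, f}  OUT={a, b, c, d, e, f}
  B3:  IN={a, b, c, d, e, f}  OUT={a, b, c, d, e, f}
  B4:  IN={d, e, f}  OUT={c, d, e, f}
  B5:  IN={c, d, e, f}  OUT={a, c, d, e, f}
  B6:  IN={a, c, d, e, f}  OUT={a, b, c, d, e, f}
  B7:  IN={a, b, c}  OUT={}

Merge at B4: OUT[B4] = IN[B5] = {c, d, e, f}
Applying B4's transfer function to that OUT value gives IN[B4] (row B4 above).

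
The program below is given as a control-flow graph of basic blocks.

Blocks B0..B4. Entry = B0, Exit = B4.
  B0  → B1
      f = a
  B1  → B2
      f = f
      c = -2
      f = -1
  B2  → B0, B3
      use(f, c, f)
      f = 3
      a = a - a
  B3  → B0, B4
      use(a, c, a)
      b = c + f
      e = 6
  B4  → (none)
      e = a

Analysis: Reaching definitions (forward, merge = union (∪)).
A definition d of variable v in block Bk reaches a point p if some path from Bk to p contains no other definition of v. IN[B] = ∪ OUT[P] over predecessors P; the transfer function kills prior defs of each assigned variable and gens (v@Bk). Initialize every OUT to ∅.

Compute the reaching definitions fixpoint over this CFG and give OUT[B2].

Answer: {a@B2, b@B3, c@B1, e@B3, f@B2}

Derivation:
Per-block solution:
  B0:   IN={a@B2, b@B3, c@B1, e@B3, f@B2}   OUT={a@B2, b@B3, c@B1, e@B3, f@B0}
  B1:   IN={a@B2, b@B3, c@B1, e@B3, f@B0}   OUT={a@B2, b@B3, c@B1, e@B3, f@B1}
  B2:   IN={a@B2, b@B3, c@B1, e@B3, f@B1}   OUT={a@B2, b@B3, c@B1, e@B3, f@B2}
  B3:   IN={a@B2, b@B3, c@B1, e@B3, f@B2}   OUT={a@B2, b@B3, c@B1, e@B3, f@B2}
  B4:   IN={a@B2, b@B3, c@B1, e@B3, f@B2}   OUT={a@B2, b@B3, c@B1, e@B4, f@B2}

Merge at B2: IN[B2] = OUT[B1] = {a@B2, b@B3, c@B1, e@B3, f@B1}
Applying B2's transfer function to that IN value gives OUT[B2] (row B2 above).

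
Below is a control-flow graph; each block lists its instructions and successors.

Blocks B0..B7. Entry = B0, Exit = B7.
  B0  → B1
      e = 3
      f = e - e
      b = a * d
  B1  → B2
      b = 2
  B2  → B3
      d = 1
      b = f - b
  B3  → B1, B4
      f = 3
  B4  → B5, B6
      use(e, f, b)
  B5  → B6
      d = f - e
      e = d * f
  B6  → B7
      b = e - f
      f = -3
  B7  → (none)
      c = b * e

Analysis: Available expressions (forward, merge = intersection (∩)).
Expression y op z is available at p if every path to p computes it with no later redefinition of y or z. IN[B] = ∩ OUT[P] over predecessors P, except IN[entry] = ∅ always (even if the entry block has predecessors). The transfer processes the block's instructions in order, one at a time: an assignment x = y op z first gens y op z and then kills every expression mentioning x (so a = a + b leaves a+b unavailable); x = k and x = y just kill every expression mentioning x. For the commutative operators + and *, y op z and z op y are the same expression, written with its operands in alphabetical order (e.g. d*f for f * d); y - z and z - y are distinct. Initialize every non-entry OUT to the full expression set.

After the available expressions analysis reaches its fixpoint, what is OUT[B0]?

Fixpoint table:
  B0:  IN={}  OUT={a*d, e-e}
  B1:  IN={e-e}  OUT={e-e}
  B2:  IN={e-e}  OUT={e-e}
  B3:  IN={e-e}  OUT={e-e}
  B4:  IN={e-e}  OUT={e-e}
  B5:  IN={e-e}  OUT={d*f}
  B6:  IN={}  OUT={}
  B7:  IN={}  OUT={b*e}

B0 is the boundary node: IN[B0] = {}
Applying B0's transfer function to that IN value gives OUT[B0] (row B0 above).

Answer: {a*d, e-e}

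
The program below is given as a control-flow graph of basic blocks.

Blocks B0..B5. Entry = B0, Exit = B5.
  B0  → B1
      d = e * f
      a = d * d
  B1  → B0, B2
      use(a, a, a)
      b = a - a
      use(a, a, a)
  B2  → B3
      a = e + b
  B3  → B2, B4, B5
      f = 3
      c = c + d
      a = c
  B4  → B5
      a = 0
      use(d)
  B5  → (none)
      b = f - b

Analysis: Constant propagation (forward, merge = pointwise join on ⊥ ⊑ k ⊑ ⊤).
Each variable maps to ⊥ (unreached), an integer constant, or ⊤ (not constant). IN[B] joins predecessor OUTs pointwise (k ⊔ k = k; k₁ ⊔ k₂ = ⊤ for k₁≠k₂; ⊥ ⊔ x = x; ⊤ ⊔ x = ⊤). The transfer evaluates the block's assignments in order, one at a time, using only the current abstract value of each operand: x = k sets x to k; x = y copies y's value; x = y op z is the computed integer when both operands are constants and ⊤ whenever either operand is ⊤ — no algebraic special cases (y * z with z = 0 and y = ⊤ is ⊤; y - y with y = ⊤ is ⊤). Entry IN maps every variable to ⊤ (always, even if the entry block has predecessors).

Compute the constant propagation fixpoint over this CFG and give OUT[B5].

Answer: {a: ⊤, b: ⊤, c: ⊤, d: ⊤, e: ⊤, f: 3}

Derivation:
Fixpoint table:
  B0: | IN=(all ⊤) | OUT=(all ⊤)
  B1: | IN=(all ⊤) | OUT=(all ⊤)
  B2: | IN=(all ⊤) | OUT=(all ⊤)
  B3: | IN=(all ⊤) | OUT={f:3; rest ⊤}
  B4: | IN={f:3; rest ⊤} | OUT={a:0, f:3; rest ⊤}
  B5: | IN={f:3; rest ⊤} | OUT={f:3; rest ⊤}

Merge at B5: IN[B5] = OUT[B3] ⊔ OUT[B4] = {a: ⊤, b: ⊤, c: ⊤, d: ⊤, e: ⊤, f: 3}
Applying B5's transfer function to that IN value gives OUT[B5] (row B5 above).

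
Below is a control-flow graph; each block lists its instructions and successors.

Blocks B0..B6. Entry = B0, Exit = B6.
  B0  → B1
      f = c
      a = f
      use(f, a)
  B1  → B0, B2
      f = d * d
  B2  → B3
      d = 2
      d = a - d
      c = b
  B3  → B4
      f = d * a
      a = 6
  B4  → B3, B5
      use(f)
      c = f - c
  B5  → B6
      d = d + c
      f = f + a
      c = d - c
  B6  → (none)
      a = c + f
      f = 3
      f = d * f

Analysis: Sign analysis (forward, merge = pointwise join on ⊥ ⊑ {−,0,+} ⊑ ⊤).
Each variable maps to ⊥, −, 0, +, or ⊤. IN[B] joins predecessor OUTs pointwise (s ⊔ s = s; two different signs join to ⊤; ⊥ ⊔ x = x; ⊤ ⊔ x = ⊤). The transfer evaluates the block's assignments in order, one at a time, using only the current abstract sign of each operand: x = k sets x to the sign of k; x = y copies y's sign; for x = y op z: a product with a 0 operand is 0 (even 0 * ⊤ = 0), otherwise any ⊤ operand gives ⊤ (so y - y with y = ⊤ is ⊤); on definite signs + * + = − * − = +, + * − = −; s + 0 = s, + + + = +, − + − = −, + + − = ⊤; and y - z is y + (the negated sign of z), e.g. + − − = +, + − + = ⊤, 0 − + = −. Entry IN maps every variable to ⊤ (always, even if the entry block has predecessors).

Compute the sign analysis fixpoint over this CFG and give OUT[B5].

Answer: {a: +, b: ⊤, c: ⊤, d: ⊤, e: ⊤, f: ⊤}

Derivation:
Per-block solution:
  B0:  IN=(all ⊤)  OUT=(all ⊤)
  B1:  IN=(all ⊤)  OUT=(all ⊤)
  B2:  IN=(all ⊤)  OUT=(all ⊤)
  B3:  IN=(all ⊤)  OUT={a:+; rest ⊤}
  B4:  IN={a:+; rest ⊤}  OUT={a:+; rest ⊤}
  B5:  IN={a:+; rest ⊤}  OUT={a:+; rest ⊤}
  B6:  IN={a:+; rest ⊤}  OUT=(all ⊤)

Merge at B5: IN[B5] = OUT[B4] = {a: +, b: ⊤, c: ⊤, d: ⊤, e: ⊤, f: ⊤}
Applying B5's transfer function to that IN value gives OUT[B5] (row B5 above).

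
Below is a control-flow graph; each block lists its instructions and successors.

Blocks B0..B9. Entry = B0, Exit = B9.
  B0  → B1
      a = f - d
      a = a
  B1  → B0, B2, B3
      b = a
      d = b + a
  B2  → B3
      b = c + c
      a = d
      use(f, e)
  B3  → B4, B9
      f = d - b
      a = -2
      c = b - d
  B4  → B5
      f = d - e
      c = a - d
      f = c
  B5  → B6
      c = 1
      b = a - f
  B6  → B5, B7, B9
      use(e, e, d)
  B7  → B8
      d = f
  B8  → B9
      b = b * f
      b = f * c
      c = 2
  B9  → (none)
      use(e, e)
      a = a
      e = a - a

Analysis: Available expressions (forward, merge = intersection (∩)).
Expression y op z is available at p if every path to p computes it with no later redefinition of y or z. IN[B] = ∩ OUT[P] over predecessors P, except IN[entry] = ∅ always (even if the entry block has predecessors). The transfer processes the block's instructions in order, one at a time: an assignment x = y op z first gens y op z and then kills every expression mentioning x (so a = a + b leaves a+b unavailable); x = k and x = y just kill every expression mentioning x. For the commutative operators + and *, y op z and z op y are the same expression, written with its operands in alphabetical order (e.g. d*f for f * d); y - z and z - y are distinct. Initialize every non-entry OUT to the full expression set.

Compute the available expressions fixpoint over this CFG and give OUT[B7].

Per-block solution:
  B0: | IN={} | OUT={f-d}
  B1: | IN={f-d} | OUT={a+b}
  B2: | IN={a+b} | OUT={c+c}
  B3: | IN={} | OUT={b-d, d-b}
  B4: | IN={b-d, d-b} | OUT={a-d, b-d, d-b, d-e}
  B5: | IN={a-d, d-e} | OUT={a-d, a-f, d-e}
  B6: | IN={a-d, a-f, d-e} | OUT={a-d, a-f, d-e}
  B7: | IN={a-d, a-f, d-e} | OUT={a-f}
  B8: | IN={a-f} | OUT={a-f}
  B9: | IN={} | OUT={a-a}

Merge at B7: IN[B7] = OUT[B6] = {a-d, a-f, d-e}
Applying B7's transfer function to that IN value gives OUT[B7] (row B7 above).

Answer: {a-f}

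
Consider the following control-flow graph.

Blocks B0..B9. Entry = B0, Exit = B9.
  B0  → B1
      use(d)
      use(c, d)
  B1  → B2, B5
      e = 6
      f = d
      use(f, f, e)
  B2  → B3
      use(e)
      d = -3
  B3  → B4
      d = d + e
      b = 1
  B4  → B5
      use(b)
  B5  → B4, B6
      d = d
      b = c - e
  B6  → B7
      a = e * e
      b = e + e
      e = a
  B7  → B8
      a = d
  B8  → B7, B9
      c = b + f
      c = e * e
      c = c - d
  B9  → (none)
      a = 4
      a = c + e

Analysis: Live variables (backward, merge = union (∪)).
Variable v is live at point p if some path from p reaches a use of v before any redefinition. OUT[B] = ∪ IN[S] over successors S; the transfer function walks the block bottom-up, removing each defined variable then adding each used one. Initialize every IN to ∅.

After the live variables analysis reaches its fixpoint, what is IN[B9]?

Per-block solution:
  B0:   IN={c, d}   OUT={c, d}
  B1:   IN={c, d}   OUT={c, d, e, f}
  B2:   IN={c, e, f}   OUT={c, d, e, f}
  B3:   IN={c, d, e, f}   OUT={b, c, d, e, f}
  B4:   IN={b, c, d, e, f}   OUT={c, d, e, f}
  B5:   IN={c, d, e, f}   OUT={b, c, d, e, f}
  B6:   IN={d, e, f}   OUT={b, d, e, f}
  B7:   IN={b, d, e, f}   OUT={b, d, e, f}
  B8:   IN={b, d, e, f}   OUT={b, c, d, e, f}
  B9:   IN={c, e}   OUT={}

B9 is the boundary node: OUT[B9] = {}
Applying B9's transfer function to that OUT value gives IN[B9] (row B9 above).

Answer: {c, e}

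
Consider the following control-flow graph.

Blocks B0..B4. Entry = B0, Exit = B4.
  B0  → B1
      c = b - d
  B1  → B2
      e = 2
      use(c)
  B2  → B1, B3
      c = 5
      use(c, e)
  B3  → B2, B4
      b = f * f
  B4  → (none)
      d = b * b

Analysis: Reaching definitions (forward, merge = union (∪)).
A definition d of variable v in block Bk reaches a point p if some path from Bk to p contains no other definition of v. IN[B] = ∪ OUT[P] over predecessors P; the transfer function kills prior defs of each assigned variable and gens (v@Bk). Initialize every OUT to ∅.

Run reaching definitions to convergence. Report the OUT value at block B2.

Answer: {b@B3, c@B2, e@B1}

Derivation:
Fixpoint table:
  B0:   IN={}   OUT={c@B0}
  B1:   IN={b@B3, c@B0, c@B2, e@B1}   OUT={b@B3, c@B0, c@B2, e@B1}
  B2:   IN={b@B3, c@B0, c@B2, e@B1}   OUT={b@B3, c@B2, e@B1}
  B3:   IN={b@B3, c@B2, e@B1}   OUT={b@B3, c@B2, e@B1}
  B4:   IN={b@B3, c@B2, e@B1}   OUT={b@B3, c@B2, d@B4, e@B1}

Merge at B2: IN[B2] = OUT[B1] ⊔ OUT[B3] = {b@B3, c@B0, c@B2, e@B1}
Applying B2's transfer function to that IN value gives OUT[B2] (row B2 above).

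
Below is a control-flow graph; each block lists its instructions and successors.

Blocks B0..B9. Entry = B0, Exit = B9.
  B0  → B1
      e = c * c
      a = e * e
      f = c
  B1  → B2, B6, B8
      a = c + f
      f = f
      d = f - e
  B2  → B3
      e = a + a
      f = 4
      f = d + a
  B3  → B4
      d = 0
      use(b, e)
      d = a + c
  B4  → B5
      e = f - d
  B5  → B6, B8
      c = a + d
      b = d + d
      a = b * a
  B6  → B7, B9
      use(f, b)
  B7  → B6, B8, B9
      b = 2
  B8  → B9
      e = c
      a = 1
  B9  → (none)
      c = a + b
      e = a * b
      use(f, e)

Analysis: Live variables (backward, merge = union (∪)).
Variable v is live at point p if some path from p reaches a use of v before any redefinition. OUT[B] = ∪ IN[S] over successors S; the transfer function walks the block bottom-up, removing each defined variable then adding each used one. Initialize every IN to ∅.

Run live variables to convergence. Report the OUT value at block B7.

Per-block solution:
  B0: | IN={b, c} | OUT={b, c, e, f}
  B1: | IN={b, c, e, f} | OUT={a, b, c, d, f}
  B2: | IN={a, b, c, d} | OUT={a, b, c, e, f}
  B3: | IN={a, b, c, e, f} | OUT={a, d, f}
  B4: | IN={a, d, f} | OUT={a, d, f}
  B5: | IN={a, d, f} | OUT={a, b, c, f}
  B6: | IN={a, b, c, f} | OUT={a, b, c, f}
  B7: | IN={a, c, f} | OUT={a, b, c, f}
  B8: | IN={b, c, f} | OUT={a, b, f}
  B9: | IN={a, b, f} | OUT={}

Merge at B7: OUT[B7] = IN[B6] ⊔ IN[B8] ⊔ IN[B9] = {a, b, c, f}

Answer: {a, b, c, f}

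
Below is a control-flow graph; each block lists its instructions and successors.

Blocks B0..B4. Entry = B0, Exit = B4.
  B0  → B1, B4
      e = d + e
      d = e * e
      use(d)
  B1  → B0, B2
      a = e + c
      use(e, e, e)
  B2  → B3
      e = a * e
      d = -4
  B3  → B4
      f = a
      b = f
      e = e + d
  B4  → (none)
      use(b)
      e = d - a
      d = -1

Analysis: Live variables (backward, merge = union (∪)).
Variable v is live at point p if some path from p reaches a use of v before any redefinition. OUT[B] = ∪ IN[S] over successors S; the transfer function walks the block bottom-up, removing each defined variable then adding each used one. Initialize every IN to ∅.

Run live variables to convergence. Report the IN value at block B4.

Per-block solution:
  B0:  IN={a, b, c, d, e}  OUT={a, b, c, d, e}
  B1:  IN={b, c, d, e}  OUT={a, b, c, d, e}
  B2:  IN={a, e}  OUT={a, d, e}
  B3:  IN={a, d, e}  OUT={a, b, d}
  B4:  IN={a, b, d}  OUT={}

B4 is the boundary node: OUT[B4] = {}
Applying B4's transfer function to that OUT value gives IN[B4] (row B4 above).

Answer: {a, b, d}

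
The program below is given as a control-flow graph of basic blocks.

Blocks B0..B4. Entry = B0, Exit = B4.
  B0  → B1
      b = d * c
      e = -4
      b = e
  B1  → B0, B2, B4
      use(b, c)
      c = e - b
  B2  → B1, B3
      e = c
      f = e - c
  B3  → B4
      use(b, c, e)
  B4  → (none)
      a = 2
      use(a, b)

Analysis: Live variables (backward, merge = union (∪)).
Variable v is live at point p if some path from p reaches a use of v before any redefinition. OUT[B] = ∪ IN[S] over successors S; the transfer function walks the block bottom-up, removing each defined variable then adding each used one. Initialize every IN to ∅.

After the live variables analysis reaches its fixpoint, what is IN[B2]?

Answer: {b, c, d}

Trace:
Converged values:
  B0: | IN={c, d} | OUT={b, c, d, e}
  B1: | IN={b, c, d, e} | OUT={b, c, d}
  B2: | IN={b, c, d} | OUT={b, c, d, e}
  B3: | IN={b, c, e} | OUT={b}
  B4: | IN={b} | OUT={}

Merge at B2: OUT[B2] = IN[B1] ⊔ IN[B3] = {b, c, d, e}
Applying B2's transfer function to that OUT value gives IN[B2] (row B2 above).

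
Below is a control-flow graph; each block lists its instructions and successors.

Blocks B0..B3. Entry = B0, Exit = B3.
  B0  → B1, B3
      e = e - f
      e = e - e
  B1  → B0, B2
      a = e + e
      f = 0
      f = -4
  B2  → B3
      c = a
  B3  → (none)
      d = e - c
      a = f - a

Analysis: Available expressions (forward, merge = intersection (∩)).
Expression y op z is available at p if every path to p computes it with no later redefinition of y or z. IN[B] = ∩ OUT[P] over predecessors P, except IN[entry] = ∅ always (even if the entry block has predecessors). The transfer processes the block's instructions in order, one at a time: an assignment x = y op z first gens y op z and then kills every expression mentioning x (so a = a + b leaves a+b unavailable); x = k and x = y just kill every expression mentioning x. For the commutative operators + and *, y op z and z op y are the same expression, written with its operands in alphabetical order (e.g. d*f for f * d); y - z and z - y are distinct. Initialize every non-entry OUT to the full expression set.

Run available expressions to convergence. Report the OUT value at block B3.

Answer: {e-c}

Trace:
Fixpoint table:
  B0: | IN={} | OUT={}
  B1: | IN={} | OUT={e+e}
  B2: | IN={e+e} | OUT={e+e}
  B3: | IN={} | OUT={e-c}

Merge at B3: IN[B3] = OUT[B0] ∩ OUT[B2] = {}
Applying B3's transfer function to that IN value gives OUT[B3] (row B3 above).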